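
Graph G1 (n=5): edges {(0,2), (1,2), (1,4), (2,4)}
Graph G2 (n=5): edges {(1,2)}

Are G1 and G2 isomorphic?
No, not isomorphic

The graphs are NOT isomorphic.

Connected components of G1: 2 component(s) with vertex sets [[3], [0, 1, 2, 4]], sizes [1, 4].
Connected components of G2: 4 component(s) with vertex sets [[0], [3], [4], [1, 2]], sizes [1, 1, 1, 2].
The number of connected components (and the multiset of component sizes) is an isomorphism invariant — an isomorphism maps each component of G1 bijectively onto a component of G2. Since G1 has 2 component(s) and G2 has 4, they cannot be isomorphic.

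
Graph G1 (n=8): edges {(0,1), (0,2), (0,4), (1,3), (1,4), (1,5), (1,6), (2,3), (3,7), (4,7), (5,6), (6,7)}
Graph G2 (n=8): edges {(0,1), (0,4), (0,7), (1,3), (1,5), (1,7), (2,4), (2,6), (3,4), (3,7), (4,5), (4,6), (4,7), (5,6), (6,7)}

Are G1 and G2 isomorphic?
No, not isomorphic

The graphs are NOT isomorphic.

Counting triangles (3-cliques): G1 has 2, G2 has 7.
Triangle count is an isomorphism invariant, so differing triangle counts rule out isomorphism.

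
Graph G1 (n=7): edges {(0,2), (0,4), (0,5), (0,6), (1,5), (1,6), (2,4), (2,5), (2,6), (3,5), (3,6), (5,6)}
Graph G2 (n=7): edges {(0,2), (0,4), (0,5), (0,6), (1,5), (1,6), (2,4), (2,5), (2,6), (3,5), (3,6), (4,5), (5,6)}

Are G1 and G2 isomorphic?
No, not isomorphic

The graphs are NOT isomorphic.

Counting edges: G1 has 12 edge(s); G2 has 13 edge(s).
Edge count is an isomorphism invariant (a bijection on vertices induces a bijection on edges), so differing edge counts rule out isomorphism.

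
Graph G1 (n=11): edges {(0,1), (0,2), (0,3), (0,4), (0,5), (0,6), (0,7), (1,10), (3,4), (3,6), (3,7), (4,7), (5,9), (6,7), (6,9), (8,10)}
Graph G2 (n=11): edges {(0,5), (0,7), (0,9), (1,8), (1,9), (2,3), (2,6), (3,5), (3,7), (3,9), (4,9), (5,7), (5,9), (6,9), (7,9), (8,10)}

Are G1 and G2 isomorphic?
Yes, isomorphic

The graphs are isomorphic.
One valid mapping φ: V(G1) → V(G2): 0→9, 1→1, 2→4, 3→7, 4→0, 5→6, 6→3, 7→5, 8→10, 9→2, 10→8

Verify φ preserves adjacency — for each edge of G1, its image is an edge of G2:
  (0,1) → (φ(0),φ(1)) = (1,9) ∈ E(G2) ✓
  (0,2) → (φ(0),φ(2)) = (4,9) ∈ E(G2) ✓
  (0,3) → (φ(0),φ(3)) = (7,9) ∈ E(G2) ✓
  (0,4) → (φ(0),φ(4)) = (0,9) ∈ E(G2) ✓
  (0,5) → (φ(0),φ(5)) = (6,9) ∈ E(G2) ✓
  (0,6) → (φ(0),φ(6)) = (3,9) ∈ E(G2) ✓
  (0,7) → (φ(0),φ(7)) = (5,9) ∈ E(G2) ✓
  (1,10) → (φ(1),φ(10)) = (1,8) ∈ E(G2) ✓
  (3,4) → (φ(3),φ(4)) = (0,7) ∈ E(G2) ✓
  (3,6) → (φ(3),φ(6)) = (3,7) ∈ E(G2) ✓
  (3,7) → (φ(3),φ(7)) = (5,7) ∈ E(G2) ✓
  (4,7) → (φ(4),φ(7)) = (0,5) ∈ E(G2) ✓
  (5,9) → (φ(5),φ(9)) = (2,6) ∈ E(G2) ✓
  (6,7) → (φ(6),φ(7)) = (3,5) ∈ E(G2) ✓
  (6,9) → (φ(6),φ(9)) = (2,3) ∈ E(G2) ✓
  (8,10) → (φ(8),φ(10)) = (8,10) ∈ E(G2) ✓
All 16 edges of G1 map to edges of G2, and |E(G1)| = |E(G2)| = 16, so φ is a bijection on edges as well as vertices. Hence G1 ≅ G2.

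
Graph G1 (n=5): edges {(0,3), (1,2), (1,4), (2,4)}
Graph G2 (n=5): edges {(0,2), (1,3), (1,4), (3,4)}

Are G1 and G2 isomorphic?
Yes, isomorphic

The graphs are isomorphic.
One valid mapping φ: V(G1) → V(G2): 0→0, 1→1, 2→4, 3→2, 4→3

Verify φ preserves adjacency — for each edge of G1, its image is an edge of G2:
  (0,3) → (φ(0),φ(3)) = (0,2) ∈ E(G2) ✓
  (1,2) → (φ(1),φ(2)) = (1,4) ∈ E(G2) ✓
  (1,4) → (φ(1),φ(4)) = (1,3) ∈ E(G2) ✓
  (2,4) → (φ(2),φ(4)) = (3,4) ∈ E(G2) ✓
All 4 edges of G1 map to edges of G2, and |E(G1)| = |E(G2)| = 4, so φ is a bijection on edges as well as vertices. Hence G1 ≅ G2.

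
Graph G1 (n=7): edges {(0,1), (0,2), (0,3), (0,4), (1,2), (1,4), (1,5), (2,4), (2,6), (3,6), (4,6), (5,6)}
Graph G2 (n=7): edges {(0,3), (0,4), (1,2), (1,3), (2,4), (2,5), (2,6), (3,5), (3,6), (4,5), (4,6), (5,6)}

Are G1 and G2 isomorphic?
Yes, isomorphic

The graphs are isomorphic.
One valid mapping φ: V(G1) → V(G2): 0→2, 1→4, 2→6, 3→1, 4→5, 5→0, 6→3

Verify φ preserves adjacency — for each edge of G1, its image is an edge of G2:
  (0,1) → (φ(0),φ(1)) = (2,4) ∈ E(G2) ✓
  (0,2) → (φ(0),φ(2)) = (2,6) ∈ E(G2) ✓
  (0,3) → (φ(0),φ(3)) = (1,2) ∈ E(G2) ✓
  (0,4) → (φ(0),φ(4)) = (2,5) ∈ E(G2) ✓
  (1,2) → (φ(1),φ(2)) = (4,6) ∈ E(G2) ✓
  (1,4) → (φ(1),φ(4)) = (4,5) ∈ E(G2) ✓
  (1,5) → (φ(1),φ(5)) = (0,4) ∈ E(G2) ✓
  (2,4) → (φ(2),φ(4)) = (5,6) ∈ E(G2) ✓
  (2,6) → (φ(2),φ(6)) = (3,6) ∈ E(G2) ✓
  (3,6) → (φ(3),φ(6)) = (1,3) ∈ E(G2) ✓
  (4,6) → (φ(4),φ(6)) = (3,5) ∈ E(G2) ✓
  (5,6) → (φ(5),φ(6)) = (0,3) ∈ E(G2) ✓
All 12 edges of G1 map to edges of G2, and |E(G1)| = |E(G2)| = 12, so φ is a bijection on edges as well as vertices. Hence G1 ≅ G2.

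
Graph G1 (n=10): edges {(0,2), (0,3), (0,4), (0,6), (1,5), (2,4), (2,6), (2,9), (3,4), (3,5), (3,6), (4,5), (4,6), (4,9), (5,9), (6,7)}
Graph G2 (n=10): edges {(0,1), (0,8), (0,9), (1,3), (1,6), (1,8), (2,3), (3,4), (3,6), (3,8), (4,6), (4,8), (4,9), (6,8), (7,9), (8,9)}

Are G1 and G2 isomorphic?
Yes, isomorphic

The graphs are isomorphic.
One valid mapping φ: V(G1) → V(G2): 0→6, 1→7, 2→1, 3→4, 4→8, 5→9, 6→3, 7→2, 8→5, 9→0

Verify φ preserves adjacency — for each edge of G1, its image is an edge of G2:
  (0,2) → (φ(0),φ(2)) = (1,6) ∈ E(G2) ✓
  (0,3) → (φ(0),φ(3)) = (4,6) ∈ E(G2) ✓
  (0,4) → (φ(0),φ(4)) = (6,8) ∈ E(G2) ✓
  (0,6) → (φ(0),φ(6)) = (3,6) ∈ E(G2) ✓
  (1,5) → (φ(1),φ(5)) = (7,9) ∈ E(G2) ✓
  (2,4) → (φ(2),φ(4)) = (1,8) ∈ E(G2) ✓
  (2,6) → (φ(2),φ(6)) = (1,3) ∈ E(G2) ✓
  (2,9) → (φ(2),φ(9)) = (0,1) ∈ E(G2) ✓
  (3,4) → (φ(3),φ(4)) = (4,8) ∈ E(G2) ✓
  (3,5) → (φ(3),φ(5)) = (4,9) ∈ E(G2) ✓
  (3,6) → (φ(3),φ(6)) = (3,4) ∈ E(G2) ✓
  (4,5) → (φ(4),φ(5)) = (8,9) ∈ E(G2) ✓
  (4,6) → (φ(4),φ(6)) = (3,8) ∈ E(G2) ✓
  (4,9) → (φ(4),φ(9)) = (0,8) ∈ E(G2) ✓
  (5,9) → (φ(5),φ(9)) = (0,9) ∈ E(G2) ✓
  (6,7) → (φ(6),φ(7)) = (2,3) ∈ E(G2) ✓
All 16 edges of G1 map to edges of G2, and |E(G1)| = |E(G2)| = 16, so φ is a bijection on edges as well as vertices. Hence G1 ≅ G2.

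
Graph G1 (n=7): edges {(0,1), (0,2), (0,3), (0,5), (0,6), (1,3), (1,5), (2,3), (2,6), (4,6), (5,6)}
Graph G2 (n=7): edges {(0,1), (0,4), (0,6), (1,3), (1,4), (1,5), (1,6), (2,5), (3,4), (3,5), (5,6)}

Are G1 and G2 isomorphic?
Yes, isomorphic

The graphs are isomorphic.
One valid mapping φ: V(G1) → V(G2): 0→1, 1→0, 2→3, 3→4, 4→2, 5→6, 6→5

Verify φ preserves adjacency — for each edge of G1, its image is an edge of G2:
  (0,1) → (φ(0),φ(1)) = (0,1) ∈ E(G2) ✓
  (0,2) → (φ(0),φ(2)) = (1,3) ∈ E(G2) ✓
  (0,3) → (φ(0),φ(3)) = (1,4) ∈ E(G2) ✓
  (0,5) → (φ(0),φ(5)) = (1,6) ∈ E(G2) ✓
  (0,6) → (φ(0),φ(6)) = (1,5) ∈ E(G2) ✓
  (1,3) → (φ(1),φ(3)) = (0,4) ∈ E(G2) ✓
  (1,5) → (φ(1),φ(5)) = (0,6) ∈ E(G2) ✓
  (2,3) → (φ(2),φ(3)) = (3,4) ∈ E(G2) ✓
  (2,6) → (φ(2),φ(6)) = (3,5) ∈ E(G2) ✓
  (4,6) → (φ(4),φ(6)) = (2,5) ∈ E(G2) ✓
  (5,6) → (φ(5),φ(6)) = (5,6) ∈ E(G2) ✓
All 11 edges of G1 map to edges of G2, and |E(G1)| = |E(G2)| = 11, so φ is a bijection on edges as well as vertices. Hence G1 ≅ G2.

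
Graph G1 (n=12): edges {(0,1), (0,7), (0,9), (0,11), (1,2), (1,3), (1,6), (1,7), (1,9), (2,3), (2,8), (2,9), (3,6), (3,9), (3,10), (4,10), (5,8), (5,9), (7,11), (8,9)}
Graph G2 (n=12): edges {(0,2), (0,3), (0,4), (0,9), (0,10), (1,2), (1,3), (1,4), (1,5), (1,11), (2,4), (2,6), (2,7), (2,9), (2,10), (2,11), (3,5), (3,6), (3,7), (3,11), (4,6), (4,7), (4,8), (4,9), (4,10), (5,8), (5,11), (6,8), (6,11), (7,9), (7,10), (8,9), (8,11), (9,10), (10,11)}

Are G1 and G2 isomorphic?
No, not isomorphic

The graphs are NOT isomorphic.

Counting triangles (3-cliques): G1 has 10, G2 has 30.
Triangle count is an isomorphism invariant, so differing triangle counts rule out isomorphism.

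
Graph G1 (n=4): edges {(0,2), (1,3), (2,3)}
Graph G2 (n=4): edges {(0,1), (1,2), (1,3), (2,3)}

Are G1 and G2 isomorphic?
No, not isomorphic

The graphs are NOT isomorphic.

Counting triangles (3-cliques): G1 has 0, G2 has 1.
Triangle count is an isomorphism invariant, so differing triangle counts rule out isomorphism.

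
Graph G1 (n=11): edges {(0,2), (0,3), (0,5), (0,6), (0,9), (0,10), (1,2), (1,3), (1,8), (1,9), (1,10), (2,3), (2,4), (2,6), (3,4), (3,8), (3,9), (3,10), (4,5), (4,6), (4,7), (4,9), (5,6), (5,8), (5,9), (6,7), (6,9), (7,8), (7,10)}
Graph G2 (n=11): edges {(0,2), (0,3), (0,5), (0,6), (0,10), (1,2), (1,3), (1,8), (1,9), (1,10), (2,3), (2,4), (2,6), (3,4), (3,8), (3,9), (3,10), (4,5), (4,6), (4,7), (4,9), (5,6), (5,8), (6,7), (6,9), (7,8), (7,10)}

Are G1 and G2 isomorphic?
No, not isomorphic

The graphs are NOT isomorphic.

Counting edges: G1 has 29 edge(s); G2 has 27 edge(s).
Edge count is an isomorphism invariant (a bijection on vertices induces a bijection on edges), so differing edge counts rule out isomorphism.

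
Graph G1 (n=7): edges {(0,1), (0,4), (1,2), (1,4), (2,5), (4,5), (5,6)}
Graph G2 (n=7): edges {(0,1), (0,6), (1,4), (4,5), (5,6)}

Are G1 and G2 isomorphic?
No, not isomorphic

The graphs are NOT isomorphic.

Connected components of G1: 2 component(s) with vertex sets [[3], [0, 1, 2, 4, 5, 6]], sizes [1, 6].
Connected components of G2: 3 component(s) with vertex sets [[2], [3], [0, 1, 4, 5, 6]], sizes [1, 1, 5].
The number of connected components (and the multiset of component sizes) is an isomorphism invariant — an isomorphism maps each component of G1 bijectively onto a component of G2. Since G1 has 2 component(s) and G2 has 3, they cannot be isomorphic.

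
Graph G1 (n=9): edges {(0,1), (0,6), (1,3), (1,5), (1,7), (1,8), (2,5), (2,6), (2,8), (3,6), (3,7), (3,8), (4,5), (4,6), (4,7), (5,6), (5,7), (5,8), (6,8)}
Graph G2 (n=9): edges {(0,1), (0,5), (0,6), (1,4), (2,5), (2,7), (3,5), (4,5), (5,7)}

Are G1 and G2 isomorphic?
No, not isomorphic

The graphs are NOT isomorphic.

Degrees in G1: deg(0)=2, deg(1)=5, deg(2)=3, deg(3)=4, deg(4)=3, deg(5)=6, deg(6)=6, deg(7)=4, deg(8)=5.
Sorted degree sequence of G1: [6, 6, 5, 5, 4, 4, 3, 3, 2].
Degrees in G2: deg(0)=3, deg(1)=2, deg(2)=2, deg(3)=1, deg(4)=2, deg(5)=5, deg(6)=1, deg(7)=2, deg(8)=0.
Sorted degree sequence of G2: [5, 3, 2, 2, 2, 2, 1, 1, 0].
The (sorted) degree sequence is an isomorphism invariant, so since G1 and G2 have different degree sequences they cannot be isomorphic.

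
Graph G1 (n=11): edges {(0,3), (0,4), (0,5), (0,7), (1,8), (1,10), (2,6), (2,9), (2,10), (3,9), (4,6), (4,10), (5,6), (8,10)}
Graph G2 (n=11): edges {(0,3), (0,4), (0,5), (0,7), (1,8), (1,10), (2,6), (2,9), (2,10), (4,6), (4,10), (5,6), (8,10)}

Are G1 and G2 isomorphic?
No, not isomorphic

The graphs are NOT isomorphic.

Counting edges: G1 has 14 edge(s); G2 has 13 edge(s).
Edge count is an isomorphism invariant (a bijection on vertices induces a bijection on edges), so differing edge counts rule out isomorphism.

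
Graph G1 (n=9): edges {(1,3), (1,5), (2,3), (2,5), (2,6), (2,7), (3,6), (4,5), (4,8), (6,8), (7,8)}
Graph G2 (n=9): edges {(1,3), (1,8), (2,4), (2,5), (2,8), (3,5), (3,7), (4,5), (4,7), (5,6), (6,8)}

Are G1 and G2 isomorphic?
Yes, isomorphic

The graphs are isomorphic.
One valid mapping φ: V(G1) → V(G2): 0→0, 1→7, 2→5, 3→4, 4→1, 5→3, 6→2, 7→6, 8→8

Verify φ preserves adjacency — for each edge of G1, its image is an edge of G2:
  (1,3) → (φ(1),φ(3)) = (4,7) ∈ E(G2) ✓
  (1,5) → (φ(1),φ(5)) = (3,7) ∈ E(G2) ✓
  (2,3) → (φ(2),φ(3)) = (4,5) ∈ E(G2) ✓
  (2,5) → (φ(2),φ(5)) = (3,5) ∈ E(G2) ✓
  (2,6) → (φ(2),φ(6)) = (2,5) ∈ E(G2) ✓
  (2,7) → (φ(2),φ(7)) = (5,6) ∈ E(G2) ✓
  (3,6) → (φ(3),φ(6)) = (2,4) ∈ E(G2) ✓
  (4,5) → (φ(4),φ(5)) = (1,3) ∈ E(G2) ✓
  (4,8) → (φ(4),φ(8)) = (1,8) ∈ E(G2) ✓
  (6,8) → (φ(6),φ(8)) = (2,8) ∈ E(G2) ✓
  (7,8) → (φ(7),φ(8)) = (6,8) ∈ E(G2) ✓
All 11 edges of G1 map to edges of G2, and |E(G1)| = |E(G2)| = 11, so φ is a bijection on edges as well as vertices. Hence G1 ≅ G2.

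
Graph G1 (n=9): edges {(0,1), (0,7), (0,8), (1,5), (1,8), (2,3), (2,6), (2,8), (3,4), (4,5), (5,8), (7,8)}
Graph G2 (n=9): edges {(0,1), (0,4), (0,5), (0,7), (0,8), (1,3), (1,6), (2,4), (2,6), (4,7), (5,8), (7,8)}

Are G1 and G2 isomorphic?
Yes, isomorphic

The graphs are isomorphic.
One valid mapping φ: V(G1) → V(G2): 0→8, 1→7, 2→1, 3→6, 4→2, 5→4, 6→3, 7→5, 8→0

Verify φ preserves adjacency — for each edge of G1, its image is an edge of G2:
  (0,1) → (φ(0),φ(1)) = (7,8) ∈ E(G2) ✓
  (0,7) → (φ(0),φ(7)) = (5,8) ∈ E(G2) ✓
  (0,8) → (φ(0),φ(8)) = (0,8) ∈ E(G2) ✓
  (1,5) → (φ(1),φ(5)) = (4,7) ∈ E(G2) ✓
  (1,8) → (φ(1),φ(8)) = (0,7) ∈ E(G2) ✓
  (2,3) → (φ(2),φ(3)) = (1,6) ∈ E(G2) ✓
  (2,6) → (φ(2),φ(6)) = (1,3) ∈ E(G2) ✓
  (2,8) → (φ(2),φ(8)) = (0,1) ∈ E(G2) ✓
  (3,4) → (φ(3),φ(4)) = (2,6) ∈ E(G2) ✓
  (4,5) → (φ(4),φ(5)) = (2,4) ∈ E(G2) ✓
  (5,8) → (φ(5),φ(8)) = (0,4) ∈ E(G2) ✓
  (7,8) → (φ(7),φ(8)) = (0,5) ∈ E(G2) ✓
All 12 edges of G1 map to edges of G2, and |E(G1)| = |E(G2)| = 12, so φ is a bijection on edges as well as vertices. Hence G1 ≅ G2.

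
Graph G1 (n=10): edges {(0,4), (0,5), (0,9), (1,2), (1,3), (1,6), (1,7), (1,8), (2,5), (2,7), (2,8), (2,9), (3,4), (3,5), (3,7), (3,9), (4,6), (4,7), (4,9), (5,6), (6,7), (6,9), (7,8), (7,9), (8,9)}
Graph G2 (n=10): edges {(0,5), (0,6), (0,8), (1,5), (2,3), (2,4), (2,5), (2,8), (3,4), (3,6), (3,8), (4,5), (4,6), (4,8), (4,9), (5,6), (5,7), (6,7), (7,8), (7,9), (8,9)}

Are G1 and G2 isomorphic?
No, not isomorphic

The graphs are NOT isomorphic.

Counting triangles (3-cliques): G1 has 17, G2 has 11.
Triangle count is an isomorphism invariant, so differing triangle counts rule out isomorphism.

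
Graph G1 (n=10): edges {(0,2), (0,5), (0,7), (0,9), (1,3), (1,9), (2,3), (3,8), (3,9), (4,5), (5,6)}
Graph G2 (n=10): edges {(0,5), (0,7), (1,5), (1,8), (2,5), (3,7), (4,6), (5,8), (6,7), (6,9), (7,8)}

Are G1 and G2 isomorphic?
Yes, isomorphic

The graphs are isomorphic.
One valid mapping φ: V(G1) → V(G2): 0→7, 1→1, 2→0, 3→5, 4→9, 5→6, 6→4, 7→3, 8→2, 9→8

Verify φ preserves adjacency — for each edge of G1, its image is an edge of G2:
  (0,2) → (φ(0),φ(2)) = (0,7) ∈ E(G2) ✓
  (0,5) → (φ(0),φ(5)) = (6,7) ∈ E(G2) ✓
  (0,7) → (φ(0),φ(7)) = (3,7) ∈ E(G2) ✓
  (0,9) → (φ(0),φ(9)) = (7,8) ∈ E(G2) ✓
  (1,3) → (φ(1),φ(3)) = (1,5) ∈ E(G2) ✓
  (1,9) → (φ(1),φ(9)) = (1,8) ∈ E(G2) ✓
  (2,3) → (φ(2),φ(3)) = (0,5) ∈ E(G2) ✓
  (3,8) → (φ(3),φ(8)) = (2,5) ∈ E(G2) ✓
  (3,9) → (φ(3),φ(9)) = (5,8) ∈ E(G2) ✓
  (4,5) → (φ(4),φ(5)) = (6,9) ∈ E(G2) ✓
  (5,6) → (φ(5),φ(6)) = (4,6) ∈ E(G2) ✓
All 11 edges of G1 map to edges of G2, and |E(G1)| = |E(G2)| = 11, so φ is a bijection on edges as well as vertices. Hence G1 ≅ G2.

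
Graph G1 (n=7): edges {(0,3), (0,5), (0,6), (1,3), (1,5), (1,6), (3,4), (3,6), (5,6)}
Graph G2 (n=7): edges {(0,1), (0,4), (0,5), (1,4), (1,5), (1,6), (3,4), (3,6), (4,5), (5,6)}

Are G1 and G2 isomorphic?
No, not isomorphic

The graphs are NOT isomorphic.

Counting triangles (3-cliques): G1 has 4, G2 has 5.
Triangle count is an isomorphism invariant, so differing triangle counts rule out isomorphism.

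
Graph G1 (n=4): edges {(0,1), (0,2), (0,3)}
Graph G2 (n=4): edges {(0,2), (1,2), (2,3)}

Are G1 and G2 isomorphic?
Yes, isomorphic

The graphs are isomorphic.
One valid mapping φ: V(G1) → V(G2): 0→2, 1→0, 2→1, 3→3

Verify φ preserves adjacency — for each edge of G1, its image is an edge of G2:
  (0,1) → (φ(0),φ(1)) = (0,2) ∈ E(G2) ✓
  (0,2) → (φ(0),φ(2)) = (1,2) ∈ E(G2) ✓
  (0,3) → (φ(0),φ(3)) = (2,3) ∈ E(G2) ✓
All 3 edges of G1 map to edges of G2, and |E(G1)| = |E(G2)| = 3, so φ is a bijection on edges as well as vertices. Hence G1 ≅ G2.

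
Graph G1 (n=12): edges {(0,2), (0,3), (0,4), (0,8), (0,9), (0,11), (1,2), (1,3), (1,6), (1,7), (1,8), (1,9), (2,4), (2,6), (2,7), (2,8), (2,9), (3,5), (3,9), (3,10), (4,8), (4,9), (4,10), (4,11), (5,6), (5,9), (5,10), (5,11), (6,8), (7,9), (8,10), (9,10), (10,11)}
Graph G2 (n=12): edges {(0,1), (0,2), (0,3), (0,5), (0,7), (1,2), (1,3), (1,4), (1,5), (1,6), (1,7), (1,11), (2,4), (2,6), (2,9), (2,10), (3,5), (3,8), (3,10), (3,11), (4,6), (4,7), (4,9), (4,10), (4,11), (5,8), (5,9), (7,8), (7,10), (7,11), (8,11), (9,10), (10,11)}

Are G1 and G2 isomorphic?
Yes, isomorphic

The graphs are isomorphic.
One valid mapping φ: V(G1) → V(G2): 0→7, 1→2, 2→4, 3→0, 4→11, 5→5, 6→9, 7→6, 8→10, 9→1, 10→3, 11→8

Verify φ preserves adjacency — for each edge of G1, its image is an edge of G2:
  (0,2) → (φ(0),φ(2)) = (4,7) ∈ E(G2) ✓
  (0,3) → (φ(0),φ(3)) = (0,7) ∈ E(G2) ✓
  (0,4) → (φ(0),φ(4)) = (7,11) ∈ E(G2) ✓
  (0,8) → (φ(0),φ(8)) = (7,10) ∈ E(G2) ✓
  (0,9) → (φ(0),φ(9)) = (1,7) ∈ E(G2) ✓
  (0,11) → (φ(0),φ(11)) = (7,8) ∈ E(G2) ✓
  (1,2) → (φ(1),φ(2)) = (2,4) ∈ E(G2) ✓
  (1,3) → (φ(1),φ(3)) = (0,2) ∈ E(G2) ✓
  (1,6) → (φ(1),φ(6)) = (2,9) ∈ E(G2) ✓
  (1,7) → (φ(1),φ(7)) = (2,6) ∈ E(G2) ✓
  (1,8) → (φ(1),φ(8)) = (2,10) ∈ E(G2) ✓
  (1,9) → (φ(1),φ(9)) = (1,2) ∈ E(G2) ✓
  (2,4) → (φ(2),φ(4)) = (4,11) ∈ E(G2) ✓
  (2,6) → (φ(2),φ(6)) = (4,9) ∈ E(G2) ✓
  (2,7) → (φ(2),φ(7)) = (4,6) ∈ E(G2) ✓
  (2,8) → (φ(2),φ(8)) = (4,10) ∈ E(G2) ✓
  (2,9) → (φ(2),φ(9)) = (1,4) ∈ E(G2) ✓
  (3,5) → (φ(3),φ(5)) = (0,5) ∈ E(G2) ✓
  (3,9) → (φ(3),φ(9)) = (0,1) ∈ E(G2) ✓
  (3,10) → (φ(3),φ(10)) = (0,3) ∈ E(G2) ✓
  (4,8) → (φ(4),φ(8)) = (10,11) ∈ E(G2) ✓
  (4,9) → (φ(4),φ(9)) = (1,11) ∈ E(G2) ✓
  (4,10) → (φ(4),φ(10)) = (3,11) ∈ E(G2) ✓
  (4,11) → (φ(4),φ(11)) = (8,11) ∈ E(G2) ✓
  (5,6) → (φ(5),φ(6)) = (5,9) ∈ E(G2) ✓
  (5,9) → (φ(5),φ(9)) = (1,5) ∈ E(G2) ✓
  (5,10) → (φ(5),φ(10)) = (3,5) ∈ E(G2) ✓
  (5,11) → (φ(5),φ(11)) = (5,8) ∈ E(G2) ✓
  (6,8) → (φ(6),φ(8)) = (9,10) ∈ E(G2) ✓
  (7,9) → (φ(7),φ(9)) = (1,6) ∈ E(G2) ✓
  (8,10) → (φ(8),φ(10)) = (3,10) ∈ E(G2) ✓
  (9,10) → (φ(9),φ(10)) = (1,3) ∈ E(G2) ✓
  (10,11) → (φ(10),φ(11)) = (3,8) ∈ E(G2) ✓
All 33 edges of G1 map to edges of G2, and |E(G1)| = |E(G2)| = 33, so φ is a bijection on edges as well as vertices. Hence G1 ≅ G2.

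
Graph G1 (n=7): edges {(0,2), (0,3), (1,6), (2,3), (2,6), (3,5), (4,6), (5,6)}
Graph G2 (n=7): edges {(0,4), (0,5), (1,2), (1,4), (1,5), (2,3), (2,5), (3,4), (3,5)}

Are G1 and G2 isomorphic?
No, not isomorphic

The graphs are NOT isomorphic.

Connected components of G1: 1 component(s) with vertex sets [[0, 1, 2, 3, 4, 5, 6]], sizes [7].
Connected components of G2: 2 component(s) with vertex sets [[6], [0, 1, 2, 3, 4, 5]], sizes [1, 6].
The number of connected components (and the multiset of component sizes) is an isomorphism invariant — an isomorphism maps each component of G1 bijectively onto a component of G2. Since G1 has 1 component(s) and G2 has 2, they cannot be isomorphic.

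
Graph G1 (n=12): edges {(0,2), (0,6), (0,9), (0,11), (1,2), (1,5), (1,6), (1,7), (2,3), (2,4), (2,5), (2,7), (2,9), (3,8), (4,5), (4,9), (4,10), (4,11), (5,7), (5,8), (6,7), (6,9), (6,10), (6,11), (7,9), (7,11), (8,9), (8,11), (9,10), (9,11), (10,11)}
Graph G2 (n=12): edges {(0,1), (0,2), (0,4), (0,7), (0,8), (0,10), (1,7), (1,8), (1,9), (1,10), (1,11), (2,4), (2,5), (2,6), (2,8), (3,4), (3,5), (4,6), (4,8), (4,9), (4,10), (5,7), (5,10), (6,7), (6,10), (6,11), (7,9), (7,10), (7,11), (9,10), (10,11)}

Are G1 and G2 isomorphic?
Yes, isomorphic

The graphs are isomorphic.
One valid mapping φ: V(G1) → V(G2): 0→9, 1→8, 2→4, 3→3, 4→6, 5→2, 6→1, 7→0, 8→5, 9→10, 10→11, 11→7

Verify φ preserves adjacency — for each edge of G1, its image is an edge of G2:
  (0,2) → (φ(0),φ(2)) = (4,9) ∈ E(G2) ✓
  (0,6) → (φ(0),φ(6)) = (1,9) ∈ E(G2) ✓
  (0,9) → (φ(0),φ(9)) = (9,10) ∈ E(G2) ✓
  (0,11) → (φ(0),φ(11)) = (7,9) ∈ E(G2) ✓
  (1,2) → (φ(1),φ(2)) = (4,8) ∈ E(G2) ✓
  (1,5) → (φ(1),φ(5)) = (2,8) ∈ E(G2) ✓
  (1,6) → (φ(1),φ(6)) = (1,8) ∈ E(G2) ✓
  (1,7) → (φ(1),φ(7)) = (0,8) ∈ E(G2) ✓
  (2,3) → (φ(2),φ(3)) = (3,4) ∈ E(G2) ✓
  (2,4) → (φ(2),φ(4)) = (4,6) ∈ E(G2) ✓
  (2,5) → (φ(2),φ(5)) = (2,4) ∈ E(G2) ✓
  (2,7) → (φ(2),φ(7)) = (0,4) ∈ E(G2) ✓
  (2,9) → (φ(2),φ(9)) = (4,10) ∈ E(G2) ✓
  (3,8) → (φ(3),φ(8)) = (3,5) ∈ E(G2) ✓
  (4,5) → (φ(4),φ(5)) = (2,6) ∈ E(G2) ✓
  (4,9) → (φ(4),φ(9)) = (6,10) ∈ E(G2) ✓
  (4,10) → (φ(4),φ(10)) = (6,11) ∈ E(G2) ✓
  (4,11) → (φ(4),φ(11)) = (6,7) ∈ E(G2) ✓
  (5,7) → (φ(5),φ(7)) = (0,2) ∈ E(G2) ✓
  (5,8) → (φ(5),φ(8)) = (2,5) ∈ E(G2) ✓
  (6,7) → (φ(6),φ(7)) = (0,1) ∈ E(G2) ✓
  (6,9) → (φ(6),φ(9)) = (1,10) ∈ E(G2) ✓
  (6,10) → (φ(6),φ(10)) = (1,11) ∈ E(G2) ✓
  (6,11) → (φ(6),φ(11)) = (1,7) ∈ E(G2) ✓
  (7,9) → (φ(7),φ(9)) = (0,10) ∈ E(G2) ✓
  (7,11) → (φ(7),φ(11)) = (0,7) ∈ E(G2) ✓
  (8,9) → (φ(8),φ(9)) = (5,10) ∈ E(G2) ✓
  (8,11) → (φ(8),φ(11)) = (5,7) ∈ E(G2) ✓
  (9,10) → (φ(9),φ(10)) = (10,11) ∈ E(G2) ✓
  (9,11) → (φ(9),φ(11)) = (7,10) ∈ E(G2) ✓
  (10,11) → (φ(10),φ(11)) = (7,11) ∈ E(G2) ✓
All 31 edges of G1 map to edges of G2, and |E(G1)| = |E(G2)| = 31, so φ is a bijection on edges as well as vertices. Hence G1 ≅ G2.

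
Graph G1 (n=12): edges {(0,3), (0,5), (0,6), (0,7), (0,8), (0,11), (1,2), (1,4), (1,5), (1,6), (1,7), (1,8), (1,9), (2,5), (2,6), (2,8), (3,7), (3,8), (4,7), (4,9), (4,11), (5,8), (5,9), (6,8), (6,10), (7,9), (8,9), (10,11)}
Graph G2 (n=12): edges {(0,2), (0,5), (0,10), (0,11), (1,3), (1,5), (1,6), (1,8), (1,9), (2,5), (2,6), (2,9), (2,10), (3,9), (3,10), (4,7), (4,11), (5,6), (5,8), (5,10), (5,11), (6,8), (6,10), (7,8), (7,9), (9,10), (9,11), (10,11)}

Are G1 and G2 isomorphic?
Yes, isomorphic

The graphs are isomorphic.
One valid mapping φ: V(G1) → V(G2): 0→9, 1→5, 2→0, 3→3, 4→8, 5→2, 6→11, 7→1, 8→10, 9→6, 10→4, 11→7

Verify φ preserves adjacency — for each edge of G1, its image is an edge of G2:
  (0,3) → (φ(0),φ(3)) = (3,9) ∈ E(G2) ✓
  (0,5) → (φ(0),φ(5)) = (2,9) ∈ E(G2) ✓
  (0,6) → (φ(0),φ(6)) = (9,11) ∈ E(G2) ✓
  (0,7) → (φ(0),φ(7)) = (1,9) ∈ E(G2) ✓
  (0,8) → (φ(0),φ(8)) = (9,10) ∈ E(G2) ✓
  (0,11) → (φ(0),φ(11)) = (7,9) ∈ E(G2) ✓
  (1,2) → (φ(1),φ(2)) = (0,5) ∈ E(G2) ✓
  (1,4) → (φ(1),φ(4)) = (5,8) ∈ E(G2) ✓
  (1,5) → (φ(1),φ(5)) = (2,5) ∈ E(G2) ✓
  (1,6) → (φ(1),φ(6)) = (5,11) ∈ E(G2) ✓
  (1,7) → (φ(1),φ(7)) = (1,5) ∈ E(G2) ✓
  (1,8) → (φ(1),φ(8)) = (5,10) ∈ E(G2) ✓
  (1,9) → (φ(1),φ(9)) = (5,6) ∈ E(G2) ✓
  (2,5) → (φ(2),φ(5)) = (0,2) ∈ E(G2) ✓
  (2,6) → (φ(2),φ(6)) = (0,11) ∈ E(G2) ✓
  (2,8) → (φ(2),φ(8)) = (0,10) ∈ E(G2) ✓
  (3,7) → (φ(3),φ(7)) = (1,3) ∈ E(G2) ✓
  (3,8) → (φ(3),φ(8)) = (3,10) ∈ E(G2) ✓
  (4,7) → (φ(4),φ(7)) = (1,8) ∈ E(G2) ✓
  (4,9) → (φ(4),φ(9)) = (6,8) ∈ E(G2) ✓
  (4,11) → (φ(4),φ(11)) = (7,8) ∈ E(G2) ✓
  (5,8) → (φ(5),φ(8)) = (2,10) ∈ E(G2) ✓
  (5,9) → (φ(5),φ(9)) = (2,6) ∈ E(G2) ✓
  (6,8) → (φ(6),φ(8)) = (10,11) ∈ E(G2) ✓
  (6,10) → (φ(6),φ(10)) = (4,11) ∈ E(G2) ✓
  (7,9) → (φ(7),φ(9)) = (1,6) ∈ E(G2) ✓
  (8,9) → (φ(8),φ(9)) = (6,10) ∈ E(G2) ✓
  (10,11) → (φ(10),φ(11)) = (4,7) ∈ E(G2) ✓
All 28 edges of G1 map to edges of G2, and |E(G1)| = |E(G2)| = 28, so φ is a bijection on edges as well as vertices. Hence G1 ≅ G2.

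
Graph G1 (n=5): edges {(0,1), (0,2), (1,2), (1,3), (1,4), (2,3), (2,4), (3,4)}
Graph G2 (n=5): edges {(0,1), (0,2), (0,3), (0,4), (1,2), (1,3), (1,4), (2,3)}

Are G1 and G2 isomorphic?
Yes, isomorphic

The graphs are isomorphic.
One valid mapping φ: V(G1) → V(G2): 0→4, 1→1, 2→0, 3→2, 4→3

Verify φ preserves adjacency — for each edge of G1, its image is an edge of G2:
  (0,1) → (φ(0),φ(1)) = (1,4) ∈ E(G2) ✓
  (0,2) → (φ(0),φ(2)) = (0,4) ∈ E(G2) ✓
  (1,2) → (φ(1),φ(2)) = (0,1) ∈ E(G2) ✓
  (1,3) → (φ(1),φ(3)) = (1,2) ∈ E(G2) ✓
  (1,4) → (φ(1),φ(4)) = (1,3) ∈ E(G2) ✓
  (2,3) → (φ(2),φ(3)) = (0,2) ∈ E(G2) ✓
  (2,4) → (φ(2),φ(4)) = (0,3) ∈ E(G2) ✓
  (3,4) → (φ(3),φ(4)) = (2,3) ∈ E(G2) ✓
All 8 edges of G1 map to edges of G2, and |E(G1)| = |E(G2)| = 8, so φ is a bijection on edges as well as vertices. Hence G1 ≅ G2.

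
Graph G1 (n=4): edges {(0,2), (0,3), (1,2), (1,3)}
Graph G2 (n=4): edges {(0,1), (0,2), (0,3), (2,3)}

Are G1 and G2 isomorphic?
No, not isomorphic

The graphs are NOT isomorphic.

Counting triangles (3-cliques): G1 has 0, G2 has 1.
Triangle count is an isomorphism invariant, so differing triangle counts rule out isomorphism.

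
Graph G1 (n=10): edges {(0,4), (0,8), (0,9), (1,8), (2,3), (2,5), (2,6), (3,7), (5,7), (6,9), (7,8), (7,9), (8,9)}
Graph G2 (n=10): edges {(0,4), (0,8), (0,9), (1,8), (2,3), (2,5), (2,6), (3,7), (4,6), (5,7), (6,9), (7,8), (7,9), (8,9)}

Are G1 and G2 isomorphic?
No, not isomorphic

The graphs are NOT isomorphic.

Counting edges: G1 has 13 edge(s); G2 has 14 edge(s).
Edge count is an isomorphism invariant (a bijection on vertices induces a bijection on edges), so differing edge counts rule out isomorphism.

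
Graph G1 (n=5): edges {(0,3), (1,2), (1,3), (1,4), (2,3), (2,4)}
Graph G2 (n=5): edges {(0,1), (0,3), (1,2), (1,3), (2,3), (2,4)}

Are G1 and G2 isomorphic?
Yes, isomorphic

The graphs are isomorphic.
One valid mapping φ: V(G1) → V(G2): 0→4, 1→3, 2→1, 3→2, 4→0

Verify φ preserves adjacency — for each edge of G1, its image is an edge of G2:
  (0,3) → (φ(0),φ(3)) = (2,4) ∈ E(G2) ✓
  (1,2) → (φ(1),φ(2)) = (1,3) ∈ E(G2) ✓
  (1,3) → (φ(1),φ(3)) = (2,3) ∈ E(G2) ✓
  (1,4) → (φ(1),φ(4)) = (0,3) ∈ E(G2) ✓
  (2,3) → (φ(2),φ(3)) = (1,2) ∈ E(G2) ✓
  (2,4) → (φ(2),φ(4)) = (0,1) ∈ E(G2) ✓
All 6 edges of G1 map to edges of G2, and |E(G1)| = |E(G2)| = 6, so φ is a bijection on edges as well as vertices. Hence G1 ≅ G2.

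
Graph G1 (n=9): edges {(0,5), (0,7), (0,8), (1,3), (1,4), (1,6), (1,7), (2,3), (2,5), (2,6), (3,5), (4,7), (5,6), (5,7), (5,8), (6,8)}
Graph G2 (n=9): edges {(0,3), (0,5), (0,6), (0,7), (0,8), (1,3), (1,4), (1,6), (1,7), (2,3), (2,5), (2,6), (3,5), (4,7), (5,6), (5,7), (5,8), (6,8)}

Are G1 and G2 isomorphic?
No, not isomorphic

The graphs are NOT isomorphic.

Counting edges: G1 has 16 edge(s); G2 has 18 edge(s).
Edge count is an isomorphism invariant (a bijection on vertices induces a bijection on edges), so differing edge counts rule out isomorphism.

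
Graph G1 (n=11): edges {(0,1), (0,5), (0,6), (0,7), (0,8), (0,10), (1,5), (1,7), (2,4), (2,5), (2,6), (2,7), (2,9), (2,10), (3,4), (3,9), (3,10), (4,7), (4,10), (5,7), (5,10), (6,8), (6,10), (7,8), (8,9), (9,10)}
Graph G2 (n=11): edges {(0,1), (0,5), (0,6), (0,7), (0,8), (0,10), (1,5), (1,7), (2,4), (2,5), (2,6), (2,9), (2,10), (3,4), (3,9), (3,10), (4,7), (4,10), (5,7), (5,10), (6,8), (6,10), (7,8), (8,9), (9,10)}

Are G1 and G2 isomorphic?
No, not isomorphic

The graphs are NOT isomorphic.

Counting edges: G1 has 26 edge(s); G2 has 25 edge(s).
Edge count is an isomorphism invariant (a bijection on vertices induces a bijection on edges), so differing edge counts rule out isomorphism.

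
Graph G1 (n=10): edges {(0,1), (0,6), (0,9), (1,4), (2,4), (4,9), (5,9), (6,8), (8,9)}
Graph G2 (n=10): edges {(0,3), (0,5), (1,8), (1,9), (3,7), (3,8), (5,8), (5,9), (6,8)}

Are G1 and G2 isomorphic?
Yes, isomorphic

The graphs are isomorphic.
One valid mapping φ: V(G1) → V(G2): 0→5, 1→0, 2→7, 3→4, 4→3, 5→6, 6→9, 7→2, 8→1, 9→8

Verify φ preserves adjacency — for each edge of G1, its image is an edge of G2:
  (0,1) → (φ(0),φ(1)) = (0,5) ∈ E(G2) ✓
  (0,6) → (φ(0),φ(6)) = (5,9) ∈ E(G2) ✓
  (0,9) → (φ(0),φ(9)) = (5,8) ∈ E(G2) ✓
  (1,4) → (φ(1),φ(4)) = (0,3) ∈ E(G2) ✓
  (2,4) → (φ(2),φ(4)) = (3,7) ∈ E(G2) ✓
  (4,9) → (φ(4),φ(9)) = (3,8) ∈ E(G2) ✓
  (5,9) → (φ(5),φ(9)) = (6,8) ∈ E(G2) ✓
  (6,8) → (φ(6),φ(8)) = (1,9) ∈ E(G2) ✓
  (8,9) → (φ(8),φ(9)) = (1,8) ∈ E(G2) ✓
All 9 edges of G1 map to edges of G2, and |E(G1)| = |E(G2)| = 9, so φ is a bijection on edges as well as vertices. Hence G1 ≅ G2.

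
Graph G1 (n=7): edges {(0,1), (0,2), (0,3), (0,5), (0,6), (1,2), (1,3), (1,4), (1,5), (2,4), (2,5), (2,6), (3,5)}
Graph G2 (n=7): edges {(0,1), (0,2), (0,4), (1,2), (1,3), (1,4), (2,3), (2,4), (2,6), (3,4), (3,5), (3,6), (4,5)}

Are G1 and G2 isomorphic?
Yes, isomorphic

The graphs are isomorphic.
One valid mapping φ: V(G1) → V(G2): 0→2, 1→4, 2→3, 3→0, 4→5, 5→1, 6→6

Verify φ preserves adjacency — for each edge of G1, its image is an edge of G2:
  (0,1) → (φ(0),φ(1)) = (2,4) ∈ E(G2) ✓
  (0,2) → (φ(0),φ(2)) = (2,3) ∈ E(G2) ✓
  (0,3) → (φ(0),φ(3)) = (0,2) ∈ E(G2) ✓
  (0,5) → (φ(0),φ(5)) = (1,2) ∈ E(G2) ✓
  (0,6) → (φ(0),φ(6)) = (2,6) ∈ E(G2) ✓
  (1,2) → (φ(1),φ(2)) = (3,4) ∈ E(G2) ✓
  (1,3) → (φ(1),φ(3)) = (0,4) ∈ E(G2) ✓
  (1,4) → (φ(1),φ(4)) = (4,5) ∈ E(G2) ✓
  (1,5) → (φ(1),φ(5)) = (1,4) ∈ E(G2) ✓
  (2,4) → (φ(2),φ(4)) = (3,5) ∈ E(G2) ✓
  (2,5) → (φ(2),φ(5)) = (1,3) ∈ E(G2) ✓
  (2,6) → (φ(2),φ(6)) = (3,6) ∈ E(G2) ✓
  (3,5) → (φ(3),φ(5)) = (0,1) ∈ E(G2) ✓
All 13 edges of G1 map to edges of G2, and |E(G1)| = |E(G2)| = 13, so φ is a bijection on edges as well as vertices. Hence G1 ≅ G2.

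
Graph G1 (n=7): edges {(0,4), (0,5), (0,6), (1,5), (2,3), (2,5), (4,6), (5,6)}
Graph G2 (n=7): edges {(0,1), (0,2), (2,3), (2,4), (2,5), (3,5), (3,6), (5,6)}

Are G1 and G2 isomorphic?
Yes, isomorphic

The graphs are isomorphic.
One valid mapping φ: V(G1) → V(G2): 0→3, 1→4, 2→0, 3→1, 4→6, 5→2, 6→5

Verify φ preserves adjacency — for each edge of G1, its image is an edge of G2:
  (0,4) → (φ(0),φ(4)) = (3,6) ∈ E(G2) ✓
  (0,5) → (φ(0),φ(5)) = (2,3) ∈ E(G2) ✓
  (0,6) → (φ(0),φ(6)) = (3,5) ∈ E(G2) ✓
  (1,5) → (φ(1),φ(5)) = (2,4) ∈ E(G2) ✓
  (2,3) → (φ(2),φ(3)) = (0,1) ∈ E(G2) ✓
  (2,5) → (φ(2),φ(5)) = (0,2) ∈ E(G2) ✓
  (4,6) → (φ(4),φ(6)) = (5,6) ∈ E(G2) ✓
  (5,6) → (φ(5),φ(6)) = (2,5) ∈ E(G2) ✓
All 8 edges of G1 map to edges of G2, and |E(G1)| = |E(G2)| = 8, so φ is a bijection on edges as well as vertices. Hence G1 ≅ G2.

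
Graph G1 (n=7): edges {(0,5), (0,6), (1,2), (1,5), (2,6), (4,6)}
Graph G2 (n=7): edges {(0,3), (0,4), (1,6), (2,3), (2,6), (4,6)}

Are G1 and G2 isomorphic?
Yes, isomorphic

The graphs are isomorphic.
One valid mapping φ: V(G1) → V(G2): 0→4, 1→3, 2→2, 3→5, 4→1, 5→0, 6→6

Verify φ preserves adjacency — for each edge of G1, its image is an edge of G2:
  (0,5) → (φ(0),φ(5)) = (0,4) ∈ E(G2) ✓
  (0,6) → (φ(0),φ(6)) = (4,6) ∈ E(G2) ✓
  (1,2) → (φ(1),φ(2)) = (2,3) ∈ E(G2) ✓
  (1,5) → (φ(1),φ(5)) = (0,3) ∈ E(G2) ✓
  (2,6) → (φ(2),φ(6)) = (2,6) ∈ E(G2) ✓
  (4,6) → (φ(4),φ(6)) = (1,6) ∈ E(G2) ✓
All 6 edges of G1 map to edges of G2, and |E(G1)| = |E(G2)| = 6, so φ is a bijection on edges as well as vertices. Hence G1 ≅ G2.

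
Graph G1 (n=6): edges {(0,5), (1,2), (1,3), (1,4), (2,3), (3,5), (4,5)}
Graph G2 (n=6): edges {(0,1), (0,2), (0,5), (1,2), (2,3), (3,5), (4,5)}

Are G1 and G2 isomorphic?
Yes, isomorphic

The graphs are isomorphic.
One valid mapping φ: V(G1) → V(G2): 0→4, 1→2, 2→1, 3→0, 4→3, 5→5

Verify φ preserves adjacency — for each edge of G1, its image is an edge of G2:
  (0,5) → (φ(0),φ(5)) = (4,5) ∈ E(G2) ✓
  (1,2) → (φ(1),φ(2)) = (1,2) ∈ E(G2) ✓
  (1,3) → (φ(1),φ(3)) = (0,2) ∈ E(G2) ✓
  (1,4) → (φ(1),φ(4)) = (2,3) ∈ E(G2) ✓
  (2,3) → (φ(2),φ(3)) = (0,1) ∈ E(G2) ✓
  (3,5) → (φ(3),φ(5)) = (0,5) ∈ E(G2) ✓
  (4,5) → (φ(4),φ(5)) = (3,5) ∈ E(G2) ✓
All 7 edges of G1 map to edges of G2, and |E(G1)| = |E(G2)| = 7, so φ is a bijection on edges as well as vertices. Hence G1 ≅ G2.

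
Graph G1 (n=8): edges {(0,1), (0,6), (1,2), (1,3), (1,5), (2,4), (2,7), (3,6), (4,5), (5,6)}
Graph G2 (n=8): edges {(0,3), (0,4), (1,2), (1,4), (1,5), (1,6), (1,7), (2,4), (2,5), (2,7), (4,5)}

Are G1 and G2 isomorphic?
No, not isomorphic

The graphs are NOT isomorphic.

Counting triangles (3-cliques): G1 has 0, G2 has 5.
Triangle count is an isomorphism invariant, so differing triangle counts rule out isomorphism.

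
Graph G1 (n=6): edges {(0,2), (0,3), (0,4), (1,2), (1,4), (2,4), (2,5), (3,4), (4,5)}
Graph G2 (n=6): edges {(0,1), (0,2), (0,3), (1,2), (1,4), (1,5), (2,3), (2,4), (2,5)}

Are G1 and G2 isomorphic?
Yes, isomorphic

The graphs are isomorphic.
One valid mapping φ: V(G1) → V(G2): 0→0, 1→5, 2→1, 3→3, 4→2, 5→4

Verify φ preserves adjacency — for each edge of G1, its image is an edge of G2:
  (0,2) → (φ(0),φ(2)) = (0,1) ∈ E(G2) ✓
  (0,3) → (φ(0),φ(3)) = (0,3) ∈ E(G2) ✓
  (0,4) → (φ(0),φ(4)) = (0,2) ∈ E(G2) ✓
  (1,2) → (φ(1),φ(2)) = (1,5) ∈ E(G2) ✓
  (1,4) → (φ(1),φ(4)) = (2,5) ∈ E(G2) ✓
  (2,4) → (φ(2),φ(4)) = (1,2) ∈ E(G2) ✓
  (2,5) → (φ(2),φ(5)) = (1,4) ∈ E(G2) ✓
  (3,4) → (φ(3),φ(4)) = (2,3) ∈ E(G2) ✓
  (4,5) → (φ(4),φ(5)) = (2,4) ∈ E(G2) ✓
All 9 edges of G1 map to edges of G2, and |E(G1)| = |E(G2)| = 9, so φ is a bijection on edges as well as vertices. Hence G1 ≅ G2.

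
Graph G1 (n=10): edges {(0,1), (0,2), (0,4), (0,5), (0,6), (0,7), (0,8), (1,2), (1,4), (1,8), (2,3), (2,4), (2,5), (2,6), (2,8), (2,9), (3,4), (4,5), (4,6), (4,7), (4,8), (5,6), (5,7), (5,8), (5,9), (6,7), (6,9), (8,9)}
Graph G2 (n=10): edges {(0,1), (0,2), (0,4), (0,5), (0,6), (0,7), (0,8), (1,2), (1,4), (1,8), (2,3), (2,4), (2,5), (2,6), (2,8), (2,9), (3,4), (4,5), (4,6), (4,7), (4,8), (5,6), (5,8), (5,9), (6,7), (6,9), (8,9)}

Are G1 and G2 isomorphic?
No, not isomorphic

The graphs are NOT isomorphic.

Counting edges: G1 has 28 edge(s); G2 has 27 edge(s).
Edge count is an isomorphism invariant (a bijection on vertices induces a bijection on edges), so differing edge counts rule out isomorphism.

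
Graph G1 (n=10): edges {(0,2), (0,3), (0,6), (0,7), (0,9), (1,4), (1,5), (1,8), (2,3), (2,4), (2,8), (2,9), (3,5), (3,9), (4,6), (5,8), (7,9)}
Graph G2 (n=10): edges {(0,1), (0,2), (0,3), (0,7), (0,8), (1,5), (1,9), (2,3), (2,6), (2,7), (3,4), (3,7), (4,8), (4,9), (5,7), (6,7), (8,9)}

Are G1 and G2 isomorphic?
Yes, isomorphic

The graphs are isomorphic.
One valid mapping φ: V(G1) → V(G2): 0→7, 1→9, 2→0, 3→3, 4→1, 5→4, 6→5, 7→6, 8→8, 9→2

Verify φ preserves adjacency — for each edge of G1, its image is an edge of G2:
  (0,2) → (φ(0),φ(2)) = (0,7) ∈ E(G2) ✓
  (0,3) → (φ(0),φ(3)) = (3,7) ∈ E(G2) ✓
  (0,6) → (φ(0),φ(6)) = (5,7) ∈ E(G2) ✓
  (0,7) → (φ(0),φ(7)) = (6,7) ∈ E(G2) ✓
  (0,9) → (φ(0),φ(9)) = (2,7) ∈ E(G2) ✓
  (1,4) → (φ(1),φ(4)) = (1,9) ∈ E(G2) ✓
  (1,5) → (φ(1),φ(5)) = (4,9) ∈ E(G2) ✓
  (1,8) → (φ(1),φ(8)) = (8,9) ∈ E(G2) ✓
  (2,3) → (φ(2),φ(3)) = (0,3) ∈ E(G2) ✓
  (2,4) → (φ(2),φ(4)) = (0,1) ∈ E(G2) ✓
  (2,8) → (φ(2),φ(8)) = (0,8) ∈ E(G2) ✓
  (2,9) → (φ(2),φ(9)) = (0,2) ∈ E(G2) ✓
  (3,5) → (φ(3),φ(5)) = (3,4) ∈ E(G2) ✓
  (3,9) → (φ(3),φ(9)) = (2,3) ∈ E(G2) ✓
  (4,6) → (φ(4),φ(6)) = (1,5) ∈ E(G2) ✓
  (5,8) → (φ(5),φ(8)) = (4,8) ∈ E(G2) ✓
  (7,9) → (φ(7),φ(9)) = (2,6) ∈ E(G2) ✓
All 17 edges of G1 map to edges of G2, and |E(G1)| = |E(G2)| = 17, so φ is a bijection on edges as well as vertices. Hence G1 ≅ G2.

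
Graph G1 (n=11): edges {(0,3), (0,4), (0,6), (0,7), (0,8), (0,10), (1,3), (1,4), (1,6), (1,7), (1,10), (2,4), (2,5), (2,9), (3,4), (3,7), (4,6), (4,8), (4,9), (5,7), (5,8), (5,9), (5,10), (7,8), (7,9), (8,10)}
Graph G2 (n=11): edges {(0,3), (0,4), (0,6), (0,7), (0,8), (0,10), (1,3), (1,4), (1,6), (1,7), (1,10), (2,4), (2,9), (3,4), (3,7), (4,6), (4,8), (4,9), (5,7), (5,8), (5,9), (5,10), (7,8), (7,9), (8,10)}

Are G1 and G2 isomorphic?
No, not isomorphic

The graphs are NOT isomorphic.

Counting edges: G1 has 26 edge(s); G2 has 25 edge(s).
Edge count is an isomorphism invariant (a bijection on vertices induces a bijection on edges), so differing edge counts rule out isomorphism.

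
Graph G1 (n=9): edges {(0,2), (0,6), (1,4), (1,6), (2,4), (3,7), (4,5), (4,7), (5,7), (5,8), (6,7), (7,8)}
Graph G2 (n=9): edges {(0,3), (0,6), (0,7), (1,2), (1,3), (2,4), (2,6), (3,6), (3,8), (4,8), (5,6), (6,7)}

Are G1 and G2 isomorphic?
Yes, isomorphic

The graphs are isomorphic.
One valid mapping φ: V(G1) → V(G2): 0→4, 1→1, 2→8, 3→5, 4→3, 5→0, 6→2, 7→6, 8→7

Verify φ preserves adjacency — for each edge of G1, its image is an edge of G2:
  (0,2) → (φ(0),φ(2)) = (4,8) ∈ E(G2) ✓
  (0,6) → (φ(0),φ(6)) = (2,4) ∈ E(G2) ✓
  (1,4) → (φ(1),φ(4)) = (1,3) ∈ E(G2) ✓
  (1,6) → (φ(1),φ(6)) = (1,2) ∈ E(G2) ✓
  (2,4) → (φ(2),φ(4)) = (3,8) ∈ E(G2) ✓
  (3,7) → (φ(3),φ(7)) = (5,6) ∈ E(G2) ✓
  (4,5) → (φ(4),φ(5)) = (0,3) ∈ E(G2) ✓
  (4,7) → (φ(4),φ(7)) = (3,6) ∈ E(G2) ✓
  (5,7) → (φ(5),φ(7)) = (0,6) ∈ E(G2) ✓
  (5,8) → (φ(5),φ(8)) = (0,7) ∈ E(G2) ✓
  (6,7) → (φ(6),φ(7)) = (2,6) ∈ E(G2) ✓
  (7,8) → (φ(7),φ(8)) = (6,7) ∈ E(G2) ✓
All 12 edges of G1 map to edges of G2, and |E(G1)| = |E(G2)| = 12, so φ is a bijection on edges as well as vertices. Hence G1 ≅ G2.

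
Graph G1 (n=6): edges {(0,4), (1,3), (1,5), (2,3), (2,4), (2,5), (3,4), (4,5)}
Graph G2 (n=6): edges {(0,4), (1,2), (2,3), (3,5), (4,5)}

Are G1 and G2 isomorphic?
No, not isomorphic

The graphs are NOT isomorphic.

Degrees in G1: deg(0)=1, deg(1)=2, deg(2)=3, deg(3)=3, deg(4)=4, deg(5)=3.
Sorted degree sequence of G1: [4, 3, 3, 3, 2, 1].
Degrees in G2: deg(0)=1, deg(1)=1, deg(2)=2, deg(3)=2, deg(4)=2, deg(5)=2.
Sorted degree sequence of G2: [2, 2, 2, 2, 1, 1].
The (sorted) degree sequence is an isomorphism invariant, so since G1 and G2 have different degree sequences they cannot be isomorphic.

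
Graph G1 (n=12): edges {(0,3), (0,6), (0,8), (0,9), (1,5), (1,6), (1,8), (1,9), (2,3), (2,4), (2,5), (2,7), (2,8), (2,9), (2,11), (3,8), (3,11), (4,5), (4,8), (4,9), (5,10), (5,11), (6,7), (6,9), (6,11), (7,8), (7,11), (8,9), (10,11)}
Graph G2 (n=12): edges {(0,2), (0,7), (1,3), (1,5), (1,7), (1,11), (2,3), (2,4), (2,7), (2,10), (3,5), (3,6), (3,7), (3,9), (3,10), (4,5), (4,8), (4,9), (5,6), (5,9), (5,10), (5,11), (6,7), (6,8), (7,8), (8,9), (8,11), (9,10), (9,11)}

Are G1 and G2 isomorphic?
Yes, isomorphic

The graphs are isomorphic.
One valid mapping φ: V(G1) → V(G2): 0→11, 1→4, 2→3, 3→1, 4→10, 5→2, 6→8, 7→6, 8→5, 9→9, 10→0, 11→7

Verify φ preserves adjacency — for each edge of G1, its image is an edge of G2:
  (0,3) → (φ(0),φ(3)) = (1,11) ∈ E(G2) ✓
  (0,6) → (φ(0),φ(6)) = (8,11) ∈ E(G2) ✓
  (0,8) → (φ(0),φ(8)) = (5,11) ∈ E(G2) ✓
  (0,9) → (φ(0),φ(9)) = (9,11) ∈ E(G2) ✓
  (1,5) → (φ(1),φ(5)) = (2,4) ∈ E(G2) ✓
  (1,6) → (φ(1),φ(6)) = (4,8) ∈ E(G2) ✓
  (1,8) → (φ(1),φ(8)) = (4,5) ∈ E(G2) ✓
  (1,9) → (φ(1),φ(9)) = (4,9) ∈ E(G2) ✓
  (2,3) → (φ(2),φ(3)) = (1,3) ∈ E(G2) ✓
  (2,4) → (φ(2),φ(4)) = (3,10) ∈ E(G2) ✓
  (2,5) → (φ(2),φ(5)) = (2,3) ∈ E(G2) ✓
  (2,7) → (φ(2),φ(7)) = (3,6) ∈ E(G2) ✓
  (2,8) → (φ(2),φ(8)) = (3,5) ∈ E(G2) ✓
  (2,9) → (φ(2),φ(9)) = (3,9) ∈ E(G2) ✓
  (2,11) → (φ(2),φ(11)) = (3,7) ∈ E(G2) ✓
  (3,8) → (φ(3),φ(8)) = (1,5) ∈ E(G2) ✓
  (3,11) → (φ(3),φ(11)) = (1,7) ∈ E(G2) ✓
  (4,5) → (φ(4),φ(5)) = (2,10) ∈ E(G2) ✓
  (4,8) → (φ(4),φ(8)) = (5,10) ∈ E(G2) ✓
  (4,9) → (φ(4),φ(9)) = (9,10) ∈ E(G2) ✓
  (5,10) → (φ(5),φ(10)) = (0,2) ∈ E(G2) ✓
  (5,11) → (φ(5),φ(11)) = (2,7) ∈ E(G2) ✓
  (6,7) → (φ(6),φ(7)) = (6,8) ∈ E(G2) ✓
  (6,9) → (φ(6),φ(9)) = (8,9) ∈ E(G2) ✓
  (6,11) → (φ(6),φ(11)) = (7,8) ∈ E(G2) ✓
  (7,8) → (φ(7),φ(8)) = (5,6) ∈ E(G2) ✓
  (7,11) → (φ(7),φ(11)) = (6,7) ∈ E(G2) ✓
  (8,9) → (φ(8),φ(9)) = (5,9) ∈ E(G2) ✓
  (10,11) → (φ(10),φ(11)) = (0,7) ∈ E(G2) ✓
All 29 edges of G1 map to edges of G2, and |E(G1)| = |E(G2)| = 29, so φ is a bijection on edges as well as vertices. Hence G1 ≅ G2.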